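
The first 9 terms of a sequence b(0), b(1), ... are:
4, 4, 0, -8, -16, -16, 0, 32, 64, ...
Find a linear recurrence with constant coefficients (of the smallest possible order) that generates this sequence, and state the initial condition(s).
Look for the lowest-order linear relation among consecutive terms.
Observation: b(n) - 2·b(n-1) - (-2)·b(n-2) = 0 holds for the shown terms, and no order-1 relation b(n) = α·b(n-1) + β fits.
Check at n=3: 2·0 + (-2)·4 = -8. ✓

b(n) = 2b(n-1) - 2b(n-2), b(0) = 4, b(1) = 4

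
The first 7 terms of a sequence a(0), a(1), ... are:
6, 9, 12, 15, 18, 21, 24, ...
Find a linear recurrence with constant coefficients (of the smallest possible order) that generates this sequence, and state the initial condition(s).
Look for the lowest-order linear relation among consecutive terms.
Observation: consecutive differences are constant (= 3).
Check at n=2: 1·9 + 3 = 12. ✓

a(n) = a(n-1) + 3, a(0) = 6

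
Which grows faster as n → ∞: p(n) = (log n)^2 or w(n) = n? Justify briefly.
Comparing growth rates:
Growth-rate hierarchy: log n ≺ any polynomial ≺ any exponential cⁿ (c>1) ≺ n! ≺ nⁿ.
polynomial degree 1 dominates polylogarithmic (log n)^2 asymptotically.

w(n) grows faster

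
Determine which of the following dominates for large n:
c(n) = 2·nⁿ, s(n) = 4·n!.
Comparing growth rates:
Growth-rate hierarchy: log n ≺ any polynomial ≺ any exponential cⁿ (c>1) ≺ n! ≺ nⁿ.
super-exponential nⁿ dominates factorial asymptotically.

c(n) grows faster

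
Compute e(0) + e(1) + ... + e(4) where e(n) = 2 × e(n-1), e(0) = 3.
Computing the sequence terms: 3, 6, 12, 24, 48
Adding these values together:

93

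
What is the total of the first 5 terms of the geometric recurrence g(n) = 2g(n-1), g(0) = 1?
Computing the sequence terms: 1, 2, 4, 8, 16
Adding these values together:

31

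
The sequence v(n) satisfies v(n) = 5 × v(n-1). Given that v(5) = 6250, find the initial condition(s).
In general v(n) = 5ⁿ · v(0). At n = 5: v(0) = v(5) / 5^5 = 6250 / 3125 = 2.

v(0) = 2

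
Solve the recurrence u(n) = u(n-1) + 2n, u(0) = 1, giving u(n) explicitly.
Recurrence: u(n) = u(n-1) + 2n, initial: u(0) = 1.
Telescoping: u(n) = u(0) + 2·Σᵢ₌₁ⁿ i = 1 + 2·n(n+1)/2.

u(n) = 2·n(n+1)/2 + 1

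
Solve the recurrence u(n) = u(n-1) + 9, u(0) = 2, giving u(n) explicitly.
Recurrence: u(n) = u(n-1) + 9, initial: u(0) = 2.
Each step adds 9, so u(n) = u(0) + 9n = 9n + 2.

u(n) = 9n + 2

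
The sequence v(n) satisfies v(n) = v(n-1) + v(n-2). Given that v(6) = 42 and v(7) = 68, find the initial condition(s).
Work backwards using v(k) = v(k+2) - v(k+1):
v(5) = v(7) - v(6) = 68 - 42 = 26
v(4) = v(6) - v(5) = 42 - 26 = 16
v(3) = v(5) - v(4) = 26 - 16 = 10
v(2) = v(4) - v(3) = 16 - 10 = 6
v(1) = v(3) - v(2) = 10 - 6 = 4
v(0) = v(2) - v(1) = 6 - 4 = 2

v(0) = 2, v(1) = 4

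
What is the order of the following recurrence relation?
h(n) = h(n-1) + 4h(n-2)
The order is the largest lag k for which h(n-k) appears. Here the deepest term is h(n-2), so the order is 2.

Order 2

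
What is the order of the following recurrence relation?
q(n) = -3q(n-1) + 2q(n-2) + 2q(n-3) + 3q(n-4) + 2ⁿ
The order is the largest lag k for which q(n-k) appears. Here the deepest term is q(n-4) (the 2ⁿ term is non-homogeneous and does not affect the order), so the order is 4.

Order 4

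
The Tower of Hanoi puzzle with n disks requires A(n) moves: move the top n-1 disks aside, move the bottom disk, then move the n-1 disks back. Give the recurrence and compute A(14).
Moving n disks = move the top n-1 disks aside (A(n-1) moves) + move the largest disk (1 move) + move the n-1 disks back on top (A(n-1) moves), so A(n) = 2A(n-1) + 1, with A(1) = 1 (a single disk takes one move).
First terms: 1, 3, 7, 15, 31, 63, … — each is one less than a power of 2. Indeed A(n) + 1 = 2(A(n-1) + 1) with A(1) + 1 = 2, so A(n) + 1 = 2ⁿ and A(n) = 2ⁿ - 1.
Hence A(14) = 2^14 - 1 = 16384 - 1 = 16383.

A(n) = 2A(n-1) + 1, A(1) = 1; A(14) = 16383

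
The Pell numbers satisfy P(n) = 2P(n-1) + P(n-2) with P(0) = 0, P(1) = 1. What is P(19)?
Computing the sequence terms:
0, 1, 2, 5, 12, 29, 70, 169, 408, 985, 2378, 5741, 13860, 33461, 80782, 195025, 470832, 1136689, 2744210, 6625109

6625109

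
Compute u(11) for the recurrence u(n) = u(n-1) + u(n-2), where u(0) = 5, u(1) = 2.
Computing the sequence terms:
5, 2, 7, 9, 16, 25, 41, 66, 107, 173, 280, 453

453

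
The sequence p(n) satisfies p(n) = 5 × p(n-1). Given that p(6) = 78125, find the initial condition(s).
In general p(n) = 5ⁿ · p(0). At n = 6: p(0) = p(6) / 5^6 = 78125 / 15625 = 5.

p(0) = 5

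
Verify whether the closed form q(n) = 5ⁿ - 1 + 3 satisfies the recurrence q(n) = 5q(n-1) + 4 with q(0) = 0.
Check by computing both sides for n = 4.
From the recurrence with q(0) = 0:
  q(0) = 0, q(1) = 4, q(2) = 24, q(3) = 124, q(4) = 624
  so the recurrence gives q(4) = 624.
From the proposed closed form q(n) = 5ⁿ - 1 + 3:
  q(4) = 627.
The recurrence gives 624 but the closed form gives 627, so the closed form does not satisfy the recurrence.

No, the closed form is incorrect.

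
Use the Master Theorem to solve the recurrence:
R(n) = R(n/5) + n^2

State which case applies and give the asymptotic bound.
Master Theorem template: R(n) = a·R(n/b) + f(n).
Here: a=1, b=5, f(n)=n^2
Compute log_b(a) = log_5(1) = 0.
f(n) = n^2 = Ω(n^(0+ε)) with ε = 2, and the regularity condition holds (a·f(n/b) = (a/b^2)·f(n) with a/b^2 = 5^-2 < 1). Case 3: R(n) = Θ(f(n)) = Θ(n^2).

Case 3: R(n) = Θ(n^2)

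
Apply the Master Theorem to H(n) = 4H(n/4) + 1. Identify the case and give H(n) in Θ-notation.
Master Theorem template: H(n) = a·H(n/b) + f(n).
Here: a=4, b=4, f(n)=1
Compute log_b(a) = log_4(4) = 1.
f(n) = 1 = O(n^(1-ε)) with ε = 1. Case 1: H(n) = Θ(n^log_b(a)) = Θ(n).

Case 1: H(n) = Θ(n)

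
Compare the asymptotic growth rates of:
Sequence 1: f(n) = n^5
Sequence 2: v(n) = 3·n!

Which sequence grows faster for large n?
Comparing growth rates:
Growth-rate hierarchy: log n ≺ any polynomial ≺ any exponential cⁿ (c>1) ≺ n! ≺ nⁿ.
factorial dominates polynomial degree 5 asymptotically.

v(n) grows faster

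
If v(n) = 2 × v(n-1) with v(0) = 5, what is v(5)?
Computing step by step:
v(0) = 5
v(1) = 2 × 5 = 10
v(2) = 2 × 10 = 20
v(3) = 2 × 20 = 40
v(4) = 2 × 40 = 80
v(5) = 2 × 80 = 160

160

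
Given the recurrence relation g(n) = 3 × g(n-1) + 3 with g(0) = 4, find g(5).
Computing step by step:
g(0) = 4
g(1) = 3 × 4 + 3 = 15
g(2) = 3 × 15 + 3 = 48
g(3) = 3 × 48 + 3 = 147
g(4) = 3 × 147 + 3 = 444
g(5) = 3 × 444 + 3 = 1335

1335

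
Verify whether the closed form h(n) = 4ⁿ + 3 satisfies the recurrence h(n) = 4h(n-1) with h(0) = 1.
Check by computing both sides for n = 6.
From the recurrence with h(0) = 1:
  h(0) = 1, h(1) = 4, h(2) = 16, h(3) = 64, h(4) = 256, h(5) = 1024, h(6) = 4096
  so the recurrence gives h(6) = 4096.
From the proposed closed form h(n) = 4ⁿ + 3:
  h(6) = 4099.
The recurrence gives 4096 but the closed form gives 4099, so the closed form does not satisfy the recurrence.

No, the closed form is incorrect.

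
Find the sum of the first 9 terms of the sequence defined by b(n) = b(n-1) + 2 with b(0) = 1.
Computing the sequence terms: 1, 3, 5, 7, 9, 11, 13, 15, 17
Adding these values together:

81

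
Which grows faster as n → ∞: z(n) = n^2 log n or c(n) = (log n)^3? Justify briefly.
Comparing growth rates:
Growth-rate hierarchy: log n ≺ any polynomial ≺ any exponential cⁿ (c>1) ≺ n! ≺ nⁿ.
polynomial degree 2 (with log factor) dominates polylogarithmic (log n)^3 asymptotically.

z(n) grows faster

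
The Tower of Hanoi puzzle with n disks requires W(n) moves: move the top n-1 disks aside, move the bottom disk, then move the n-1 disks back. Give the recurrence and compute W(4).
Moving n disks = move the top n-1 disks aside (W(n-1) moves) + move the largest disk (1 move) + move the n-1 disks back on top (W(n-1) moves), so W(n) = 2W(n-1) + 1, with W(1) = 1 (a single disk takes one move).
First terms: 1, 3, 7, 15, … — each is one less than a power of 2. Indeed W(n) + 1 = 2(W(n-1) + 1) with W(1) + 1 = 2, so W(n) + 1 = 2ⁿ and W(n) = 2ⁿ - 1.
Hence W(4) = 2^4 - 1 = 16 - 1 = 15.

W(n) = 2W(n-1) + 1, W(1) = 1; W(4) = 15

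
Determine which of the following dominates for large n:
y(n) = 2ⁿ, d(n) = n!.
Comparing growth rates:
Growth-rate hierarchy: log n ≺ any polynomial ≺ any exponential cⁿ (c>1) ≺ n! ≺ nⁿ.
factorial dominates exponential base 2 asymptotically.

d(n) grows faster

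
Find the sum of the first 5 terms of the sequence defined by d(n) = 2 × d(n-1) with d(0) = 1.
Computing the sequence terms: 1, 2, 4, 8, 16
Adding these values together:

31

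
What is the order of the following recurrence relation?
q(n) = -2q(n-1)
The order is the largest lag k for which q(n-k) appears. Here the deepest term is q(n-1), so the order is 1.

Order 1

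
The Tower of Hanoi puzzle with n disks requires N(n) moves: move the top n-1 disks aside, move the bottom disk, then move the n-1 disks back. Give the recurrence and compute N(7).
Moving n disks = move the top n-1 disks aside (N(n-1) moves) + move the largest disk (1 move) + move the n-1 disks back on top (N(n-1) moves), so N(n) = 2N(n-1) + 1, with N(1) = 1 (a single disk takes one move).
First terms: 1, 3, 7, 15, 31, 63, … — each is one less than a power of 2. Indeed N(n) + 1 = 2(N(n-1) + 1) with N(1) + 1 = 2, so N(n) + 1 = 2ⁿ and N(n) = 2ⁿ - 1.
Hence N(7) = 2^7 - 1 = 128 - 1 = 127.

N(n) = 2N(n-1) + 1, N(1) = 1; N(7) = 127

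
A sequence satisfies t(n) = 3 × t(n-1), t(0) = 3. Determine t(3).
Computing step by step:
t(0) = 3
t(1) = 3 × 3 = 9
t(2) = 3 × 9 = 27
t(3) = 3 × 27 = 81

81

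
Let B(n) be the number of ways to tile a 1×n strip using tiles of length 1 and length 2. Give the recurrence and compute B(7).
Condition on the last tile: it has length 1 (leaving a 1×(n-1) strip) or length 2 (leaving a 1×(n-2) strip), so B(n) = B(n-1) + B(n-2) (order-2 linear recurrence).
For 0 ≤ i < 2 only unit tiles fit, so B(i) = 1.
Iterating the recurrence: B(2) = 2, B(3) = 3, B(4) = 5, B(5) = 8, B(6) = 13, B(7) = 21.

B(n) = B(n-1) + B(n-2), with B(i) = 1 for 0 ≤ i < 2; B(7) = 21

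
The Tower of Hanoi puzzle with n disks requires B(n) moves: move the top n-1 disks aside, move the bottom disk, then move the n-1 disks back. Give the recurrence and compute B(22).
Moving n disks = move the top n-1 disks aside (B(n-1) moves) + move the largest disk (1 move) + move the n-1 disks back on top (B(n-1) moves), so B(n) = 2B(n-1) + 1, with B(1) = 1 (a single disk takes one move).
First terms: 1, 3, 7, 15, 31, 63, … — each is one less than a power of 2. Indeed B(n) + 1 = 2(B(n-1) + 1) with B(1) + 1 = 2, so B(n) + 1 = 2ⁿ and B(n) = 2ⁿ - 1.
Hence B(22) = 2^22 - 1 = 4194304 - 1 = 4194303.

B(n) = 2B(n-1) + 1, B(1) = 1; B(22) = 4194303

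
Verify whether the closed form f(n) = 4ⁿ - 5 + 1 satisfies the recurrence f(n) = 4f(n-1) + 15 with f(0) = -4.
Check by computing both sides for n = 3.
From the recurrence with f(0) = -4:
  f(0) = -4, f(1) = -1, f(2) = 11, f(3) = 59
  so the recurrence gives f(3) = 59.
From the proposed closed form f(n) = 4ⁿ - 5 + 1:
  f(3) = 60.
The recurrence gives 59 but the closed form gives 60, so the closed form does not satisfy the recurrence.

No, the closed form is incorrect.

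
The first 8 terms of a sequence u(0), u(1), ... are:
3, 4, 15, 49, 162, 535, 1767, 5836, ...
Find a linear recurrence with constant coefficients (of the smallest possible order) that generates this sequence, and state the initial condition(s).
Look for the lowest-order linear relation among consecutive terms.
Observation: u(n) - 3·u(n-1) - (1)·u(n-2) = 0 holds for the shown terms, and no order-1 relation u(n) = α·u(n-1) + β fits.
Check at n=3: 3·15 + (1)·4 = 49. ✓

u(n) = 3u(n-1) + u(n-2), u(0) = 3, u(1) = 4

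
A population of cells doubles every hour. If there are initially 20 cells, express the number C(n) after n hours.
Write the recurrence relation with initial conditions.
Each hour multiplies the count by 2, so the count after n hours depends only on the count after n-1 hours: C(n) = 2 × C(n-1). The starting count gives C(0) = 20.
Unrolling n times gives the closed form C(n) = 20 × 2ⁿ.

C(n) = 2 × C(n-1), C(0) = 20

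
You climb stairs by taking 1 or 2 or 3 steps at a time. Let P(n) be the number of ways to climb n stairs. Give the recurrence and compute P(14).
Condition on the size of the last step (1 to 3): before it there were n-1, …, n-3 stairs climbed, and these cases are disjoint, so P(n) = P(n-1) + P(n-2) + P(n-3) (order-3 linear recurrence).
Initial conditions by direct count (compositions of i into parts ≤ 3): P(1) = 1; P(2) = 2; P(3) = 4.
Iterating the recurrence: P(4) = 7, P(5) = 13, P(6) = 24, P(7) = 44, P(8) = 81, P(9) = 149, P(10) = 274, P(11) = 504, P(12) = 927, P(13) = 1705, P(14) = 3136.

P(n) = P(n-1) + P(n-2) + P(n-3), P(1) = 1, P(2) = 2, P(3) = 4; P(14) = 3136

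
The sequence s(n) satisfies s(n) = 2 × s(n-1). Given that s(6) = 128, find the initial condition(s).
In general s(n) = 2ⁿ · s(0). At n = 6: s(0) = s(6) / 2^6 = 128 / 64 = 2.

s(0) = 2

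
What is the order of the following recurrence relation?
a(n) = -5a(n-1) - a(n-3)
The order is the largest lag k for which a(n-k) appears. Here the deepest term is a(n-3), so the order is 3.

Order 3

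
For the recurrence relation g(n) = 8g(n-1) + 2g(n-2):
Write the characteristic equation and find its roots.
Substitute g(n) = rⁿ and divide through by rⁿ⁻²: r² - 8r - 2 = 0
Discriminant: 8² + 4·2 = 72, not a perfect square, so by the quadratic formula r = (8 ± √72)/2.
General solution: g(n) = A·r₁ⁿ + B·r₂ⁿ where r₁,r₂ = (8 ± √72)/2

Characteristic: r² - 8r - 2 = 0, Roots: r = (8 ± √72)/2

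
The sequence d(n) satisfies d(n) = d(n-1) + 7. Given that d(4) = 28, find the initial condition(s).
d(4) = d(0) + 4·7, so d(0) = 28 - 28 = 0.

d(0) = 0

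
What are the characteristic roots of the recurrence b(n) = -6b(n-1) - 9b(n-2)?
Substitute b(n) = rⁿ and divide through by rⁿ⁻²: r² + 6r + 9 = 0
Factor: (r + 3)² = 0, so r = -3 (double root).
General solution: b(n) = (A + Bn)·(-3)ⁿ

Characteristic: r² + 6r + 9 = 0, Roots: r = -3 (double root)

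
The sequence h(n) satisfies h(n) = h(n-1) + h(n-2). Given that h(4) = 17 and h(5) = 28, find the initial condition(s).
Work backwards using h(k) = h(k+2) - h(k+1):
h(3) = h(5) - h(4) = 28 - 17 = 11
h(2) = h(4) - h(3) = 17 - 11 = 6
h(1) = h(3) - h(2) = 11 - 6 = 5
h(0) = h(2) - h(1) = 6 - 5 = 1

h(0) = 1, h(1) = 5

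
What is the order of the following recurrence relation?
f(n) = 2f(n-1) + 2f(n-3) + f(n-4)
The order is the largest lag k for which f(n-k) appears. Here the deepest term is f(n-4), so the order is 4.

Order 4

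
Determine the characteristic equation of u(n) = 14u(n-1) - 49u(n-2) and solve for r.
Substitute u(n) = rⁿ and divide through by rⁿ⁻²: r² - 14r + 49 = 0
Factor: (r - 7)² = 0, so r = 7 (double root).
General solution: u(n) = (A + Bn)·7ⁿ

Characteristic: r² - 14r + 49 = 0, Roots: r = 7 (double root)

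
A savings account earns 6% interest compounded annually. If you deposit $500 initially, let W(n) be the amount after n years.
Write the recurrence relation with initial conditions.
Each year the balance grows by 6%, i.e. is multiplied by 1 + 6/100 = 1.06, so W(n) = 1.06 × W(n-1). The initial deposit gives W(0) = 500.
Unrolling gives the closed form W(n) = 500 × (1.06)ⁿ.

W(n) = 1.06 × W(n-1), W(0) = 500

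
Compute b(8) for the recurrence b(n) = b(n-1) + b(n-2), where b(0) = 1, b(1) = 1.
Computing the sequence terms:
1, 1, 2, 3, 5, 8, 13, 21, 34

34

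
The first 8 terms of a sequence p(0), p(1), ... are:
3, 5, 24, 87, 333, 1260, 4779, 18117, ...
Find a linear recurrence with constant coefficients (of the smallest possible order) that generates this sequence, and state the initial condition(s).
Look for the lowest-order linear relation among consecutive terms.
Observation: p(n) - 3·p(n-1) - (3)·p(n-2) = 0 holds for the shown terms, and no order-1 relation p(n) = α·p(n-1) + β fits.
Check at n=3: 3·24 + (3)·5 = 87. ✓

p(n) = 3p(n-1) + 3p(n-2), p(0) = 3, p(1) = 5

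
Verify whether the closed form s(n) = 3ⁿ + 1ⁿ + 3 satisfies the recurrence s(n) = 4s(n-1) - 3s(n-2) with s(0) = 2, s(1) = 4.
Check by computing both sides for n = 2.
From the recurrence with s(0) = 2, s(1) = 4:
  s(0) = 2, s(1) = 4, s(2) = 10
  so the recurrence gives s(2) = 10.
From the proposed closed form s(n) = 3ⁿ + 1ⁿ + 3:
  s(2) = 13.
The recurrence gives 10 but the closed form gives 13, so the closed form does not satisfy the recurrence.

No, the closed form is incorrect.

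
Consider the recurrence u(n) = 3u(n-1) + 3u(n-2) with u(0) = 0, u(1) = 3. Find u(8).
Computing the sequence terms:
0, 3, 9, 36, 135, 513, 1944, 7371, 27945

27945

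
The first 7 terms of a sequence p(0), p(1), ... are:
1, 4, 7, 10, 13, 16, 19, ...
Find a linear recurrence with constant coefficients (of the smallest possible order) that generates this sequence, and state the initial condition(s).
Look for the lowest-order linear relation among consecutive terms.
Observation: consecutive differences are constant (= 3).
Check at n=2: 1·4 + 3 = 7. ✓

p(n) = p(n-1) + 3, p(0) = 1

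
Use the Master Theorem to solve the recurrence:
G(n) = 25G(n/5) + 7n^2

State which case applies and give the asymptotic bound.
Master Theorem template: G(n) = a·G(n/b) + f(n).
Here: a=25, b=5, f(n)=7n^2
Compute log_b(a) = log_5(25) = 2.
f(n) = 7n^2 = Θ(n^2). Case 2: G(n) = Θ(n^2 log n).

Case 2: G(n) = Θ(n^2 log n)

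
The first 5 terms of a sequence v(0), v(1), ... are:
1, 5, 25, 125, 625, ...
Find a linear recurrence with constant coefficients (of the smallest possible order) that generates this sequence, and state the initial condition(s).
Look for the lowest-order linear relation among consecutive terms.
Observation: each term is 5× the previous.
Check at n=2: 5·5 = 25. ✓

v(n) = 5 × v(n-1), v(0) = 1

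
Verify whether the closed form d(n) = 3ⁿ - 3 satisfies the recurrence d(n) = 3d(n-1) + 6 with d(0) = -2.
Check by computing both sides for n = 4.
From the recurrence with d(0) = -2:
  d(0) = -2, d(1) = 0, d(2) = 6, d(3) = 24, d(4) = 78
  so the recurrence gives d(4) = 78.
From the proposed closed form d(n) = 3ⁿ - 3:
  d(4) = 78.
Both sides give 78 at n = 4, and the initial condition(s) match, so the closed form is consistent.

Yes, the closed form is correct.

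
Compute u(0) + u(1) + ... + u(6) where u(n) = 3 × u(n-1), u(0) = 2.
Computing the sequence terms: 2, 6, 18, 54, 162, 486, 1458
Adding these values together:

2186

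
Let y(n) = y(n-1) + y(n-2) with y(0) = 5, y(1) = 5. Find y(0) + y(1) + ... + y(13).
Computing the sequence terms: 5, 5, 10, 15, 25, 40, 65, 105, 170, 275, 445, 720, 1165, 1885
Adding these values together:

4930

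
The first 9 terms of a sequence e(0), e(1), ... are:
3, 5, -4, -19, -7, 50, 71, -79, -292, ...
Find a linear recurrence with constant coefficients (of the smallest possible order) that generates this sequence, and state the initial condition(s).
Look for the lowest-order linear relation among consecutive terms.
Observation: e(n) - 1·e(n-1) - (-3)·e(n-2) = 0 holds for the shown terms, and no order-1 relation e(n) = α·e(n-1) + β fits.
Check at n=3: 1·-4 + (-3)·5 = -19. ✓

e(n) = e(n-1) - 3e(n-2), e(0) = 3, e(1) = 5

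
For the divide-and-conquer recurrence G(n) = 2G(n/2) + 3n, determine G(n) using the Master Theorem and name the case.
Master Theorem template: G(n) = a·G(n/b) + f(n).
Here: a=2, b=2, f(n)=3n
Compute log_b(a) = log_2(2) = 1.
f(n) = 3n = Θ(n). Case 2: G(n) = Θ(n log n).

Case 2: G(n) = Θ(n log n)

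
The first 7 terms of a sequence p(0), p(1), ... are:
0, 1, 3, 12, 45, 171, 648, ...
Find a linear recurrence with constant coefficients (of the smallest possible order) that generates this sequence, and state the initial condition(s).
Look for the lowest-order linear relation among consecutive terms.
Observation: p(n) - 3·p(n-1) - (3)·p(n-2) = 0 holds for the shown terms, and no order-1 relation p(n) = α·p(n-1) + β fits.
Check at n=3: 3·3 + (3)·1 = 12. ✓

p(n) = 3p(n-1) + 3p(n-2), p(0) = 0, p(1) = 1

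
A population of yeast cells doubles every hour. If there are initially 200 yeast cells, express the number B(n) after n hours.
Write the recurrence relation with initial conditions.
Each hour multiplies the count by 2, so the count after n hours depends only on the count after n-1 hours: B(n) = 2 × B(n-1). The starting count gives B(0) = 200.
Unrolling n times gives the closed form B(n) = 200 × 2ⁿ.

B(n) = 2 × B(n-1), B(0) = 200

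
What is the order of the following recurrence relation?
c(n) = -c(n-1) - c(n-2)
The order is the largest lag k for which c(n-k) appears. Here the deepest term is c(n-2), so the order is 2.

Order 2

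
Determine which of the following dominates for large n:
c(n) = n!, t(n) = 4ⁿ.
Comparing growth rates:
Growth-rate hierarchy: log n ≺ any polynomial ≺ any exponential cⁿ (c>1) ≺ n! ≺ nⁿ.
factorial dominates exponential base 4 asymptotically.

c(n) grows faster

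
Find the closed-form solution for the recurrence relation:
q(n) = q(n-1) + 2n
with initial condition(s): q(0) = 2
Recurrence: q(n) = q(n-1) + 2n, initial: q(0) = 2.
Telescoping: q(n) = q(0) + 2·Σᵢ₌₁ⁿ i = 2 + 2·n(n+1)/2.

q(n) = 2·n(n+1)/2 + 2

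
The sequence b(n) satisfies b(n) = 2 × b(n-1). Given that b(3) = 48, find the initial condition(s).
In general b(n) = 2ⁿ · b(0). At n = 3: b(0) = b(3) / 2^3 = 48 / 8 = 6.

b(0) = 6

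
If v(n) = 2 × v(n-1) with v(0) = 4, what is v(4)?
Computing step by step:
v(0) = 4
v(1) = 2 × 4 = 8
v(2) = 2 × 8 = 16
v(3) = 2 × 16 = 32
v(4) = 2 × 32 = 64

64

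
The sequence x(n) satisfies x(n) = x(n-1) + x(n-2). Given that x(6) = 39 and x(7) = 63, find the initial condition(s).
Work backwards using x(k) = x(k+2) - x(k+1):
x(5) = x(7) - x(6) = 63 - 39 = 24
x(4) = x(6) - x(5) = 39 - 24 = 15
x(3) = x(5) - x(4) = 24 - 15 = 9
x(2) = x(4) - x(3) = 15 - 9 = 6
x(1) = x(3) - x(2) = 9 - 6 = 3
x(0) = x(2) - x(1) = 6 - 3 = 3

x(0) = 3, x(1) = 3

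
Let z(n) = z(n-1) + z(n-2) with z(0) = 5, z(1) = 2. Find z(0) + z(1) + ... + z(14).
Computing the sequence terms: 5, 2, 7, 9, 16, 25, 41, 66, 107, 173, 280, 453, 733, 1186, 1919
Adding these values together:

5022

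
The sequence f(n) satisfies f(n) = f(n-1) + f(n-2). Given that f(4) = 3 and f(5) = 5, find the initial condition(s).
Work backwards using f(k) = f(k+2) - f(k+1):
f(3) = f(5) - f(4) = 5 - 3 = 2
f(2) = f(4) - f(3) = 3 - 2 = 1
f(1) = f(3) - f(2) = 2 - 1 = 1
f(0) = f(2) - f(1) = 1 - 1 = 0

f(0) = 0, f(1) = 1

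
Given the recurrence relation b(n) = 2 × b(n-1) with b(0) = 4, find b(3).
Computing step by step:
b(0) = 4
b(1) = 2 × 4 = 8
b(2) = 2 × 8 = 16
b(3) = 2 × 16 = 32

32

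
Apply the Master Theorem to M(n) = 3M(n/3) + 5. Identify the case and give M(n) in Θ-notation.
Master Theorem template: M(n) = a·M(n/b) + f(n).
Here: a=3, b=3, f(n)=5
Compute log_b(a) = log_3(3) = 1.
f(n) = 5 = O(n^(1-ε)) with ε = 1. Case 1: M(n) = Θ(n^log_b(a)) = Θ(n).

Case 1: M(n) = Θ(n)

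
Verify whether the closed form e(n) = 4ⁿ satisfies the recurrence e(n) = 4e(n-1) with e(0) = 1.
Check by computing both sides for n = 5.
From the recurrence with e(0) = 1:
  e(0) = 1, e(1) = 4, e(2) = 16, e(3) = 64, e(4) = 256, e(5) = 1024
  so the recurrence gives e(5) = 1024.
From the proposed closed form e(n) = 4ⁿ:
  e(5) = 1024.
Both sides give 1024 at n = 5, and the initial condition(s) match, so the closed form is consistent.

Yes, the closed form is correct.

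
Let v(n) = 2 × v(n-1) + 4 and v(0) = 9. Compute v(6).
Computing step by step:
v(0) = 9
v(1) = 2 × 9 + 4 = 22
v(2) = 2 × 22 + 4 = 48
v(3) = 2 × 48 + 4 = 100
v(4) = 2 × 100 + 4 = 204
v(5) = 2 × 204 + 4 = 412
v(6) = 2 × 412 + 4 = 828

828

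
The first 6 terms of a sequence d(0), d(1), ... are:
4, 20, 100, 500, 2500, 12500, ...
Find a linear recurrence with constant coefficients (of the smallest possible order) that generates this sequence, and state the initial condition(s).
Look for the lowest-order linear relation among consecutive terms.
Observation: each term is 5× the previous.
Check at n=2: 5·20 = 100. ✓

d(n) = 5 × d(n-1), d(0) = 4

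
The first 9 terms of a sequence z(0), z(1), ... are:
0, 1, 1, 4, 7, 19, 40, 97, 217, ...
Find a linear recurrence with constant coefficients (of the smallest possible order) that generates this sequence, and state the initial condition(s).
Look for the lowest-order linear relation among consecutive terms.
Observation: z(n) - 1·z(n-1) - (3)·z(n-2) = 0 holds for the shown terms, and no order-1 relation z(n) = α·z(n-1) + β fits.
Check at n=3: 1·1 + (3)·1 = 4. ✓

z(n) = z(n-1) + 3z(n-2), z(0) = 0, z(1) = 1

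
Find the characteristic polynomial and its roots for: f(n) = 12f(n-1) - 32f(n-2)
Substitute f(n) = rⁿ and divide through by rⁿ⁻²: r² - 12r + 32 = 0
Factor: (r - 8)(r - 4) = 0, so r = 8, 4.
General solution: f(n) = A·8ⁿ + B·4ⁿ

Characteristic: r² - 12r + 32 = 0, Roots: r = 8, 4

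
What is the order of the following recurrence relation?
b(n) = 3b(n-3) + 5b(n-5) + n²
The order is the largest lag k for which b(n-k) appears. Here the deepest term is b(n-5) (the n² term is non-homogeneous and does not affect the order), so the order is 5.

Order 5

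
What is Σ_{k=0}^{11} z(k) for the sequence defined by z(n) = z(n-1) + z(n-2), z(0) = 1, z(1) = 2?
Computing the sequence terms: 1, 2, 3, 5, 8, 13, 21, 34, 55, 89, 144, 233
Adding these values together:

608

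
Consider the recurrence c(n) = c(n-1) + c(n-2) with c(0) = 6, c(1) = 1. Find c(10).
Computing the sequence terms:
6, 1, 7, 8, 15, 23, 38, 61, 99, 160, 259

259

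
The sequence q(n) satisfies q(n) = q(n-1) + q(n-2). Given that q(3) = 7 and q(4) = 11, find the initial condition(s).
Work backwards using q(k) = q(k+2) - q(k+1):
q(2) = q(4) - q(3) = 11 - 7 = 4
q(1) = q(3) - q(2) = 7 - 4 = 3
q(0) = q(2) - q(1) = 4 - 3 = 1

q(0) = 1, q(1) = 3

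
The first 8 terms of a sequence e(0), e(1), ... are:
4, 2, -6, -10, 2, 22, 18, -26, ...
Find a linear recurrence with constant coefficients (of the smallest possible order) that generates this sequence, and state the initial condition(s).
Look for the lowest-order linear relation among consecutive terms.
Observation: e(n) - 1·e(n-1) - (-2)·e(n-2) = 0 holds for the shown terms, and no order-1 relation e(n) = α·e(n-1) + β fits.
Check at n=3: 1·-6 + (-2)·2 = -10. ✓

e(n) = e(n-1) - 2e(n-2), e(0) = 4, e(1) = 2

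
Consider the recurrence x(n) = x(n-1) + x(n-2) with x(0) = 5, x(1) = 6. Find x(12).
Computing the sequence terms:
5, 6, 11, 17, 28, 45, 73, 118, 191, 309, 500, 809, 1309

1309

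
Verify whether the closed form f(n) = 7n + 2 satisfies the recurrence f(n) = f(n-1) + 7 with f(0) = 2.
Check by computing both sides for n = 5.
From the recurrence with f(0) = 2:
  f(0) = 2, f(1) = 9, f(2) = 16, f(3) = 23, f(4) = 30, f(5) = 37
  so the recurrence gives f(5) = 37.
From the proposed closed form f(n) = 7n + 2:
  f(5) = 37.
Both sides give 37 at n = 5, and the initial condition(s) match, so the closed form is consistent.

Yes, the closed form is correct.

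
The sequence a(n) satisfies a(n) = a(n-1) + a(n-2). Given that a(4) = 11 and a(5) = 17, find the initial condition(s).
Work backwards using a(k) = a(k+2) - a(k+1):
a(3) = a(5) - a(4) = 17 - 11 = 6
a(2) = a(4) - a(3) = 11 - 6 = 5
a(1) = a(3) - a(2) = 6 - 5 = 1
a(0) = a(2) - a(1) = 5 - 1 = 4

a(0) = 4, a(1) = 1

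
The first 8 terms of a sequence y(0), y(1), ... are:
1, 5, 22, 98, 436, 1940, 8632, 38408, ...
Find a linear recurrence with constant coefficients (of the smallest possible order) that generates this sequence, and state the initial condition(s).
Look for the lowest-order linear relation among consecutive terms.
Observation: y(n) - 4·y(n-1) - (2)·y(n-2) = 0 holds for the shown terms, and no order-1 relation y(n) = α·y(n-1) + β fits.
Check at n=3: 4·22 + (2)·5 = 98. ✓

y(n) = 4y(n-1) + 2y(n-2), y(0) = 1, y(1) = 5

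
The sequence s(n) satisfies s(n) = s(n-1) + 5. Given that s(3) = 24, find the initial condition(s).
s(3) = s(0) + 3·5, so s(0) = 24 - 15 = 9.

s(0) = 9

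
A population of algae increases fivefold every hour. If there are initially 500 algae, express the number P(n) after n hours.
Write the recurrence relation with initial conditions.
Each hour multiplies the count by 5, so the count after n hours depends only on the count after n-1 hours: P(n) = 5 × P(n-1). The starting count gives P(0) = 500.
Unrolling n times gives the closed form P(n) = 500 × 5ⁿ.

P(n) = 5 × P(n-1), P(0) = 500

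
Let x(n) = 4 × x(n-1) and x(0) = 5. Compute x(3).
Computing step by step:
x(0) = 5
x(1) = 4 × 5 = 20
x(2) = 4 × 20 = 80
x(3) = 4 × 80 = 320

320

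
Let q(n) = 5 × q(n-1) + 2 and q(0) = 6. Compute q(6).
Computing step by step:
q(0) = 6
q(1) = 5 × 6 + 2 = 32
q(2) = 5 × 32 + 2 = 162
q(3) = 5 × 162 + 2 = 812
q(4) = 5 × 812 + 2 = 4062
q(5) = 5 × 4062 + 2 = 20312
q(6) = 5 × 20312 + 2 = 101562

101562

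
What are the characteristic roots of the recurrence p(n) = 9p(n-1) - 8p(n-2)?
Substitute p(n) = rⁿ and divide through by rⁿ⁻²: r² - 9r + 8 = 0
Factor: (r - 8)(r - 1) = 0, so r = 8, 1.
General solution: p(n) = A·8ⁿ + B·1ⁿ

Characteristic: r² - 9r + 8 = 0, Roots: r = 8, 1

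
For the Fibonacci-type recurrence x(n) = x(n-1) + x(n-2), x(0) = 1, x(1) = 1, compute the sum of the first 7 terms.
Computing the sequence terms: 1, 1, 2, 3, 5, 8, 13
Adding these values together:

33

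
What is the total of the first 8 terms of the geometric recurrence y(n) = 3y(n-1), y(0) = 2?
Computing the sequence terms: 2, 6, 18, 54, 162, 486, 1458, 4374
Adding these values together:

6560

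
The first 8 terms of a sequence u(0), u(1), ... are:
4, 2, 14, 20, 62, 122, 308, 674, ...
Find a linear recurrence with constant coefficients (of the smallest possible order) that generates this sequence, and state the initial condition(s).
Look for the lowest-order linear relation among consecutive terms.
Observation: u(n) - 1·u(n-1) - (3)·u(n-2) = 0 holds for the shown terms, and no order-1 relation u(n) = α·u(n-1) + β fits.
Check at n=3: 1·14 + (3)·2 = 20. ✓

u(n) = u(n-1) + 3u(n-2), u(0) = 4, u(1) = 2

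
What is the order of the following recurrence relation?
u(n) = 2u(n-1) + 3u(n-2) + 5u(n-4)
The order is the largest lag k for which u(n-k) appears. Here the deepest term is u(n-4), so the order is 4.

Order 4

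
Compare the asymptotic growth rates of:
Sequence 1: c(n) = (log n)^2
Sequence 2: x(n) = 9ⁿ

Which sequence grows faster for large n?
Comparing growth rates:
Growth-rate hierarchy: log n ≺ any polynomial ≺ any exponential cⁿ (c>1) ≺ n! ≺ nⁿ.
exponential base 9 dominates polylogarithmic (log n)^2 asymptotically.

x(n) grows faster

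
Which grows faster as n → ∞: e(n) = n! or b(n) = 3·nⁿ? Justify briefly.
Comparing growth rates:
Growth-rate hierarchy: log n ≺ any polynomial ≺ any exponential cⁿ (c>1) ≺ n! ≺ nⁿ.
super-exponential nⁿ dominates factorial asymptotically.

b(n) grows faster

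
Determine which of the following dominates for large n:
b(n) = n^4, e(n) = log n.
Comparing growth rates:
Growth-rate hierarchy: log n ≺ any polynomial ≺ any exponential cⁿ (c>1) ≺ n! ≺ nⁿ.
polynomial degree 4 dominates logarithmic asymptotically.

b(n) grows faster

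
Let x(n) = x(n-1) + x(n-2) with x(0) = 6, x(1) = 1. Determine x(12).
Computing the sequence terms:
6, 1, 7, 8, 15, 23, 38, 61, 99, 160, 259, 419, 678

678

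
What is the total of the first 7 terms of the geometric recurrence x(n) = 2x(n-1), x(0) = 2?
Computing the sequence terms: 2, 4, 8, 16, 32, 64, 128
Adding these values together:

254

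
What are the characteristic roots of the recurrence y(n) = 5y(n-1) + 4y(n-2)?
Substitute y(n) = rⁿ and divide through by rⁿ⁻²: r² - 5r - 4 = 0
Discriminant: 5² + 4·4 = 41, not a perfect square, so by the quadratic formula r = (5 ± √41)/2.
General solution: y(n) = A·r₁ⁿ + B·r₂ⁿ where r₁,r₂ = (5 ± √41)/2

Characteristic: r² - 5r - 4 = 0, Roots: r = (5 ± √41)/2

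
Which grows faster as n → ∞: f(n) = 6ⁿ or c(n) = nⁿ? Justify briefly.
Comparing growth rates:
Growth-rate hierarchy: log n ≺ any polynomial ≺ any exponential cⁿ (c>1) ≺ n! ≺ nⁿ.
super-exponential nⁿ dominates exponential base 6 asymptotically.

c(n) grows faster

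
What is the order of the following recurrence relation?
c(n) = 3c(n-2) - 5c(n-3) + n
The order is the largest lag k for which c(n-k) appears. Here the deepest term is c(n-3) (the n term is non-homogeneous and does not affect the order), so the order is 3.

Order 3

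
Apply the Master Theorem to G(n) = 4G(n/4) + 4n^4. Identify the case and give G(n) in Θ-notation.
Master Theorem template: G(n) = a·G(n/b) + f(n).
Here: a=4, b=4, f(n)=4n^4
Compute log_b(a) = log_4(4) = 1.
f(n) = 4n^4 = Ω(n^(1+ε)) with ε = 3, and the regularity condition holds (a·f(n/b) = (a/b^4)·f(n) with a/b^4 = 4^-3 < 1). Case 3: G(n) = Θ(f(n)) = Θ(n^4).

Case 3: G(n) = Θ(n^4)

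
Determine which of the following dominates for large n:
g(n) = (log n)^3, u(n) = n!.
Comparing growth rates:
Growth-rate hierarchy: log n ≺ any polynomial ≺ any exponential cⁿ (c>1) ≺ n! ≺ nⁿ.
factorial dominates polylogarithmic (log n)^3 asymptotically.

u(n) grows faster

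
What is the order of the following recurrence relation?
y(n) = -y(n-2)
The order is the largest lag k for which y(n-k) appears. Here the deepest term is y(n-2), so the order is 2.

Order 2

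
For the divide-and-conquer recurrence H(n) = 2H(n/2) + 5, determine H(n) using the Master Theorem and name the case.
Master Theorem template: H(n) = a·H(n/b) + f(n).
Here: a=2, b=2, f(n)=5
Compute log_b(a) = log_2(2) = 1.
f(n) = 5 = O(n^(1-ε)) with ε = 1. Case 1: H(n) = Θ(n^log_b(a)) = Θ(n).

Case 1: H(n) = Θ(n)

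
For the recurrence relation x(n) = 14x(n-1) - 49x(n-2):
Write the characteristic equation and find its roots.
Substitute x(n) = rⁿ and divide through by rⁿ⁻²: r² - 14r + 49 = 0
Factor: (r - 7)² = 0, so r = 7 (double root).
General solution: x(n) = (A + Bn)·7ⁿ

Characteristic: r² - 14r + 49 = 0, Roots: r = 7 (double root)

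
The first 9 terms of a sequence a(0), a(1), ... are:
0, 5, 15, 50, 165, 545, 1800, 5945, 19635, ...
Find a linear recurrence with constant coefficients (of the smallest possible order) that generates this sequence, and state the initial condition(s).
Look for the lowest-order linear relation among consecutive terms.
Observation: a(n) - 3·a(n-1) - (1)·a(n-2) = 0 holds for the shown terms, and no order-1 relation a(n) = α·a(n-1) + β fits.
Check at n=3: 3·15 + (1)·5 = 50. ✓

a(n) = 3a(n-1) + a(n-2), a(0) = 0, a(1) = 5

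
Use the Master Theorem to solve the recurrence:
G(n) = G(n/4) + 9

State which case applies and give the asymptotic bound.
Master Theorem template: G(n) = a·G(n/b) + f(n).
Here: a=1, b=4, f(n)=9
Compute log_b(a) = log_4(1) = 0.
f(n) = 9 = Θ(1). Case 2: G(n) = Θ(log n).

Case 2: G(n) = Θ(log n)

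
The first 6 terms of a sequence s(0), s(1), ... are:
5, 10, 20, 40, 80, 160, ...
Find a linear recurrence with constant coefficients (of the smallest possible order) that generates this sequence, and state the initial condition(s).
Look for the lowest-order linear relation among consecutive terms.
Observation: each term is 2× the previous.
Check at n=2: 2·10 = 20. ✓

s(n) = 2 × s(n-1), s(0) = 5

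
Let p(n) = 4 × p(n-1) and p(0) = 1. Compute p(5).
Computing step by step:
p(0) = 1
p(1) = 4 × 1 = 4
p(2) = 4 × 4 = 16
p(3) = 4 × 16 = 64
p(4) = 4 × 64 = 256
p(5) = 4 × 256 = 1024

1024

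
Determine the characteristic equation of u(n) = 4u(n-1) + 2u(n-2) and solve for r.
Substitute u(n) = rⁿ and divide through by rⁿ⁻²: r² - 4r - 2 = 0
Discriminant: 4² + 4·2 = 24, not a perfect square, so by the quadratic formula r = (4 ± √24)/2.
General solution: u(n) = A·r₁ⁿ + B·r₂ⁿ where r₁,r₂ = (4 ± √24)/2

Characteristic: r² - 4r - 2 = 0, Roots: r = (4 ± √24)/2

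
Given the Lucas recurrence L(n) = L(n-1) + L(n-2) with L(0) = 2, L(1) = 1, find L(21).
Computing the sequence terms:
2, 1, 3, 4, 7, 11, 18, 29, 47, 76, 123, 199, 322, 521, 843, 1364, 2207, 3571, 5778, 9349, 15127, 24476

24476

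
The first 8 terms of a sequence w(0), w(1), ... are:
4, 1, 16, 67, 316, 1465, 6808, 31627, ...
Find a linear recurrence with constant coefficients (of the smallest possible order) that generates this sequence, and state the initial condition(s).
Look for the lowest-order linear relation among consecutive terms.
Observation: w(n) - 4·w(n-1) - (3)·w(n-2) = 0 holds for the shown terms, and no order-1 relation w(n) = α·w(n-1) + β fits.
Check at n=3: 4·16 + (3)·1 = 67. ✓

w(n) = 4w(n-1) + 3w(n-2), w(0) = 4, w(1) = 1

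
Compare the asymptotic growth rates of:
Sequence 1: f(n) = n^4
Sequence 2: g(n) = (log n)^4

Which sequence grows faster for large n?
Comparing growth rates:
Growth-rate hierarchy: log n ≺ any polynomial ≺ any exponential cⁿ (c>1) ≺ n! ≺ nⁿ.
polynomial degree 4 dominates polylogarithmic (log n)^4 asymptotically.

f(n) grows faster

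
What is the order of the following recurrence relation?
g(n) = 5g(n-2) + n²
The order is the largest lag k for which g(n-k) appears. Here the deepest term is g(n-2) (the n² term is non-homogeneous and does not affect the order), so the order is 2.

Order 2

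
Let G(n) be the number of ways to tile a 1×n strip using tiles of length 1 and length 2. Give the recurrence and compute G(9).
Condition on the last tile: it has length 1 (leaving a 1×(n-1) strip) or length 2 (leaving a 1×(n-2) strip), so G(n) = G(n-1) + G(n-2) (order-2 linear recurrence).
For 0 ≤ i < 2 only unit tiles fit, so G(i) = 1.
Iterating the recurrence: G(2) = 2, G(3) = 3, G(4) = 5, G(5) = 8, G(6) = 13, G(7) = 21, G(8) = 34, G(9) = 55.

G(n) = G(n-1) + G(n-2), with G(i) = 1 for 0 ≤ i < 2; G(9) = 55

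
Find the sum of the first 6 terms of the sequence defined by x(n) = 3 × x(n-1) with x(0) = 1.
Computing the sequence terms: 1, 3, 9, 27, 81, 243
Adding these values together:

364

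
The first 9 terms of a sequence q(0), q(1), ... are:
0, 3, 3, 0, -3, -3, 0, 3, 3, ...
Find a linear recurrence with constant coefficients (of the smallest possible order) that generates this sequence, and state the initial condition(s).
Look for the lowest-order linear relation among consecutive terms.
Observation: q(n) - 1·q(n-1) - (-1)·q(n-2) = 0 holds for the shown terms, and no order-1 relation q(n) = α·q(n-1) + β fits.
Check at n=3: 1·3 + (-1)·3 = 0. ✓

q(n) = q(n-1) - q(n-2), q(0) = 0, q(1) = 3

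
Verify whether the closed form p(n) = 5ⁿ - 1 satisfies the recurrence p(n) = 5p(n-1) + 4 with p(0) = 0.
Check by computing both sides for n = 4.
From the recurrence with p(0) = 0:
  p(0) = 0, p(1) = 4, p(2) = 24, p(3) = 124, p(4) = 624
  so the recurrence gives p(4) = 624.
From the proposed closed form p(n) = 5ⁿ - 1:
  p(4) = 624.
Both sides give 624 at n = 4, and the initial condition(s) match, so the closed form is consistent.

Yes, the closed form is correct.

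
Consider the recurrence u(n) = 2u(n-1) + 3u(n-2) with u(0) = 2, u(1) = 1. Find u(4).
Computing the sequence terms:
2, 1, 8, 19, 62

62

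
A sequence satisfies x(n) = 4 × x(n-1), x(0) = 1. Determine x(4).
Computing step by step:
x(0) = 1
x(1) = 4 × 1 = 4
x(2) = 4 × 4 = 16
x(3) = 4 × 16 = 64
x(4) = 4 × 64 = 256

256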